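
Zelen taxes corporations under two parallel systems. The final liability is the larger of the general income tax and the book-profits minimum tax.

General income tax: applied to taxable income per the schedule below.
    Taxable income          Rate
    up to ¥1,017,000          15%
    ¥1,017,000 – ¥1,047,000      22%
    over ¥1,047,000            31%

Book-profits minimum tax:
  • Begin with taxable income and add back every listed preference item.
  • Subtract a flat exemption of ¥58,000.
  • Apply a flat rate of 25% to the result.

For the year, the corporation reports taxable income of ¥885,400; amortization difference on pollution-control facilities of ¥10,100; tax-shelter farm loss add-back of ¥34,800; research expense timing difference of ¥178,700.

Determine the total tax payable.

¥262,750

Book-profits minimum tax:
  Adjusted income: ¥885,400 + ¥10,100 + ¥34,800 + ¥178,700 = ¥1,109,000
  Less exemption ¥58,000 → base ¥1,051,000
  ¥1,051,000 × 25% = ¥262,750

General income tax:
  ¥885,400 × 15% = ¥132,810

¥262,750 > ¥132,810, so the book-profits minimum tax is the binding amount.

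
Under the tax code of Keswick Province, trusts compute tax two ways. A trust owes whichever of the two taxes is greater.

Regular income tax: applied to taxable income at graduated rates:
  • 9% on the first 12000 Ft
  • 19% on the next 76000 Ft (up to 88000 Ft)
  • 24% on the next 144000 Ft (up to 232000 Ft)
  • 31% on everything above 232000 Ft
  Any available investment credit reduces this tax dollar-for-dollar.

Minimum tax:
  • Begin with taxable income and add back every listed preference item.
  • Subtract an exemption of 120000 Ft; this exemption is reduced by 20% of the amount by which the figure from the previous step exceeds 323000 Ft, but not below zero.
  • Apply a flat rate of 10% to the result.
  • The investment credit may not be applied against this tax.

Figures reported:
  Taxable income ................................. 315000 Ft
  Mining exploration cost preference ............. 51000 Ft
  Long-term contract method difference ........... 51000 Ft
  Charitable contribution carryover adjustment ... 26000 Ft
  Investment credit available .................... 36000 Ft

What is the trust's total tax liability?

39810 Ft

Regular income tax:
  12000 Ft × 9% = 1080 Ft
  76000 Ft × 19% = 14440 Ft
  144000 Ft × 24% = 34560 Ft
  83000 Ft × 31% = 25730 Ft
  → 75810 Ft
  Less investment credit 36000 Ft → 39810 Ft

Minimum tax:
  Adjusted income: 315000 Ft + 51000 Ft + 51000 Ft + 26000 Ft = 443000 Ft
  Exemption: 120000 Ft − 20% × (443000 Ft − 323000 Ft) = 120000 Ft − 24000 Ft = 96000 Ft
  Base: 443000 Ft − 96000 Ft = 347000 Ft
  347000 Ft × 10% = 34700 Ft

39810 Ft > 34700 Ft, so the regular income tax governs.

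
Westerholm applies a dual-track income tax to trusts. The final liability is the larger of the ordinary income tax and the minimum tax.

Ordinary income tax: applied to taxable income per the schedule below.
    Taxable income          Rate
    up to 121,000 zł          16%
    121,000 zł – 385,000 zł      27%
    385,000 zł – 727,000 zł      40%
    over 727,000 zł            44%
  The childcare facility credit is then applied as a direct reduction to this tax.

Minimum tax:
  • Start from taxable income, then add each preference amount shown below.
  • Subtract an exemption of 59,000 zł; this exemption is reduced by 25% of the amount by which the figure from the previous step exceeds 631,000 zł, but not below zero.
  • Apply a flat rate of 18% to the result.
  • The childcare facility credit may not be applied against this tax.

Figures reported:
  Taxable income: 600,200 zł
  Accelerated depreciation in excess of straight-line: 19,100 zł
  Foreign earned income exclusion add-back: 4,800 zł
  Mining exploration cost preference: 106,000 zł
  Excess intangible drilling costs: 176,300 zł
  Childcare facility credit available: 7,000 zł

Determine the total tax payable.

Minimum tax:
  Adjusted income: 600,200 zł + 19,100 zł + 4,800 zł + 106,000 zł + 176,300 zł = 906,400 zł
  Exemption: 25% × (906,400 zł − 631,000 zł) = 68,850 zł ≥ 59,000 zł, so the exemption is fully phased out
  Base: 906,400 zł − 0 zł = 906,400 zł
  906,400 zł × 18% = 163,152 zł

Ordinary income tax:
  121,000 zł × 16% = 19,360 zł
  264,000 zł × 27% = 71,280 zł
  215,200 zł × 40% = 86,080 zł
  → 176,720 zł
  Less childcare facility credit 7,000 zł → 169,720 zł

169,720 zł > 163,152 zł, so the ordinary income tax governs.

169,720 zł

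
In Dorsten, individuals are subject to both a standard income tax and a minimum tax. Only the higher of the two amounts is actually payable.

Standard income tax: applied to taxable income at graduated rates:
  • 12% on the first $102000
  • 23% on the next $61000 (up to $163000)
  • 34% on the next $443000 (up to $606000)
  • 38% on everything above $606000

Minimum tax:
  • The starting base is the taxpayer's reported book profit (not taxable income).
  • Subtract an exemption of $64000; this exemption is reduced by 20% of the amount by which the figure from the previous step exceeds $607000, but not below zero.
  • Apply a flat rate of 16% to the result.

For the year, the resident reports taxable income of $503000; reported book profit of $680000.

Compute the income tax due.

Minimum tax:
  Base (reported book profit): $680000
  Exemption: $64000 − 20% × ($680000 − $607000) = $64000 − $14600 = $49400
  Base: $680000 − $49400 = $630600
  $630600 × 16% = $100896

Standard income tax:
  $102000 × 12% = $12240
  $61000 × 23% = $14030
  $340000 × 34% = $115600
  → $141870

$141870 > $100896, so the standard income tax governs.

$141870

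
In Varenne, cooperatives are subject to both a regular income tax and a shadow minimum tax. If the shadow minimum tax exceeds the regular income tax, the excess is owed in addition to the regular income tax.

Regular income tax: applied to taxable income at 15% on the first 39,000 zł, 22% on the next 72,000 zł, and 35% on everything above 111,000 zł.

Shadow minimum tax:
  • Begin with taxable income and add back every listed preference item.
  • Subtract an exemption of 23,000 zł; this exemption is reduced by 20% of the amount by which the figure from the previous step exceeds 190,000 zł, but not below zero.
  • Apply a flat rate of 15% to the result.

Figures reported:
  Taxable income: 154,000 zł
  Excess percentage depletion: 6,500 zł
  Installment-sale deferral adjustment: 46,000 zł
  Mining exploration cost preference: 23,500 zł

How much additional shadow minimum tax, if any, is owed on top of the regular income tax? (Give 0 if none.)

Shadow minimum tax:
  Adjusted income: 154,000 zł + 6,500 zł + 46,000 zł + 23,500 zł = 230,000 zł
  Exemption: 23,000 zł − 20% × (230,000 zł − 190,000 zł) = 23,000 zł − 8,000 zł = 15,000 zł
  Base: 230,000 zł − 15,000 zł = 215,000 zł
  215,000 zł × 15% = 32,250 zł

Regular income tax:
  39,000 zł × 15% = 5,850 zł
  72,000 zł × 22% = 15,840 zł
  43,000 zł × 35% = 15,050 zł
  → 36,740 zł

32,250 zł ≤ 36,740 zł, so no add-on is due.

0 zł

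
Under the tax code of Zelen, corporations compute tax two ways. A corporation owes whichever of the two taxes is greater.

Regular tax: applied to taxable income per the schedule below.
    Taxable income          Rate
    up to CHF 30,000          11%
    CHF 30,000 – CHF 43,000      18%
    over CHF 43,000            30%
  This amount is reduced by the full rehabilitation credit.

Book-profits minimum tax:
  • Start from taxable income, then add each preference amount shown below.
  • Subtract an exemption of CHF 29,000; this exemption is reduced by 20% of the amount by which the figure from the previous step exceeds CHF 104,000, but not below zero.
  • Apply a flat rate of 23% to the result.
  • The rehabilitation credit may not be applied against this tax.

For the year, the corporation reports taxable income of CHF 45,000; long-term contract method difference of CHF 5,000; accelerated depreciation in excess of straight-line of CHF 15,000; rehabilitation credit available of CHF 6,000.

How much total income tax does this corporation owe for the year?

Regular tax:
  CHF 30,000 × 11% = CHF 3,300
  CHF 13,000 × 18% = CHF 2,340
  CHF 2,000 × 30% = CHF 600
  → CHF 6,240
  Less rehabilitation credit CHF 6,000 → CHF 240

Book-profits minimum tax:
  Adjusted income: CHF 45,000 + CHF 5,000 + CHF 15,000 = CHF 65,000
  Exemption: CHF 65,000 ≤ CHF 104,000, so full CHF 29,000 applies
  Base: CHF 65,000 − CHF 29,000 = CHF 36,000
  CHF 36,000 × 23% = CHF 8,280

CHF 8,280 > CHF 240, so the book-profits minimum tax is the binding amount.

CHF 8,280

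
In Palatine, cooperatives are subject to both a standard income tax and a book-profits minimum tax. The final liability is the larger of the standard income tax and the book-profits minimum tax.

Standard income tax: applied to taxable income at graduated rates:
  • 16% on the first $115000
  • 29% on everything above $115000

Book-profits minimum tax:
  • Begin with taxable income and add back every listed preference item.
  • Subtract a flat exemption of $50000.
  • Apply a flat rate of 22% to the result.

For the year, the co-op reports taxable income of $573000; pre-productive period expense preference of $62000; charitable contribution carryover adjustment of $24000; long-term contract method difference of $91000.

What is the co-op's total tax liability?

$154000

Book-profits minimum tax:
  Adjusted income: $573000 + $62000 + $24000 + $91000 = $750000
  Less exemption $50000 → base $700000
  $700000 × 22% = $154000

Standard income tax:
  $115000 × 16% = $18400
  $458000 × 29% = $132820
  → $151220

$154000 > $151220, so the book-profits minimum tax is the binding amount.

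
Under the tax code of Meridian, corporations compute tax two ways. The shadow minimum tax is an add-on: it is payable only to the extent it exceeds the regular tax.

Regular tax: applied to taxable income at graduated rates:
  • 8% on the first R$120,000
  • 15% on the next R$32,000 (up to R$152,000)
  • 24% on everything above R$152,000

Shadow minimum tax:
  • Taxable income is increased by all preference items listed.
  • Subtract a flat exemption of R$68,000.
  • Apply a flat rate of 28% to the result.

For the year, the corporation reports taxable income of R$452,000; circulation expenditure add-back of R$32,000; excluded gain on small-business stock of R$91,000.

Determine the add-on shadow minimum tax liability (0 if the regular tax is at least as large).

R$55,560

Shadow minimum tax:
  Adjusted income: R$452,000 + R$32,000 + R$91,000 = R$575,000
  Less exemption R$68,000 → base R$507,000
  R$507,000 × 28% = R$141,960

Regular tax:
  R$120,000 × 8% = R$9,600
  R$32,000 × 15% = R$4,800
  R$300,000 × 24% = R$72,000
  → R$86,400

Excess of shadow minimum tax over regular tax: R$141,960 − R$86,400 = R$55,560.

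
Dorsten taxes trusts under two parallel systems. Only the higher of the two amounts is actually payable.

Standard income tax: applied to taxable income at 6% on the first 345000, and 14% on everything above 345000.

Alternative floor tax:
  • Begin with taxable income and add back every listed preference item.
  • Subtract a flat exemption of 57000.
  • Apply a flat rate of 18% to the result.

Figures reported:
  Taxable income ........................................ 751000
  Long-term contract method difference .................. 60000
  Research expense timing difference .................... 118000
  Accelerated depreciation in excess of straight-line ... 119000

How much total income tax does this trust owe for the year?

Alternative floor tax:
  Adjusted income: 751000 + 60000 + 118000 + 119000 = 1048000
  Less exemption 57000 → base 991000
  991000 × 18% = 178380

Standard income tax:
  345000 × 6% = 20700
  406000 × 14% = 56840
  → 77540

178380 > 77540, so the alternative floor tax is the binding amount.

178380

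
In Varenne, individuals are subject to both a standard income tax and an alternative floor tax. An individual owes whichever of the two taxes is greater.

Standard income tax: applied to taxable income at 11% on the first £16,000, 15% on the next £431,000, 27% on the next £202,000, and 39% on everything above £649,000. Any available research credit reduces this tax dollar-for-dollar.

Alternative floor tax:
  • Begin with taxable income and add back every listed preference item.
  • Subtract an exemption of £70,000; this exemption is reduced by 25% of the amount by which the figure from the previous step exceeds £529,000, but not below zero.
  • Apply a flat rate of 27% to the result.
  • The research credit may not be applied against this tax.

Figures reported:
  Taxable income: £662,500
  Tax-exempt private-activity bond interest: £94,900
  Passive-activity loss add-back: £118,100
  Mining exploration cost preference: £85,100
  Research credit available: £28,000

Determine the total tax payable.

£259,362

Standard income tax:
  £16,000 × 11% = £1,760
  £431,000 × 15% = £64,650
  £202,000 × 27% = £54,540
  £13,500 × 39% = £5,265
  → £126,215
  Less research credit £28,000 → £98,215

Alternative floor tax:
  Adjusted income: £662,500 + £94,900 + £118,100 + £85,100 = £960,600
  Exemption: 25% × (£960,600 − £529,000) = £107,900 ≥ £70,000, so the exemption is fully phased out
  Base: £960,600 − £0 = £960,600
  £960,600 × 27% = £259,362

£259,362 > £98,215, so the alternative floor tax is the binding amount.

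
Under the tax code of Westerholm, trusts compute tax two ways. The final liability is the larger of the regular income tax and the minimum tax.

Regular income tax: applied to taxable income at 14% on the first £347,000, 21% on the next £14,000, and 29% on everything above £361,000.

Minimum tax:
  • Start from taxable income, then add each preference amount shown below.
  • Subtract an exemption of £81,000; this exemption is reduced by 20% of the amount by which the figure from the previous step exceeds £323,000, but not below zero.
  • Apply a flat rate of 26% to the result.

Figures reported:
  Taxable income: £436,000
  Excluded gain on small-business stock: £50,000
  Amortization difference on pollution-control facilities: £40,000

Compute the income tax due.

Regular income tax:
  £347,000 × 14% = £48,580
  £14,000 × 21% = £2,940
  £75,000 × 29% = £21,750
  → £73,270

Minimum tax:
  Adjusted income: £436,000 + £50,000 + £40,000 = £526,000
  Exemption: £81,000 − 20% × (£526,000 − £323,000) = £81,000 − £40,600 = £40,400
  Base: £526,000 − £40,400 = £485,600
  £485,600 × 26% = £126,256

£126,256 > £73,270, so the minimum tax is the binding amount.

£126,256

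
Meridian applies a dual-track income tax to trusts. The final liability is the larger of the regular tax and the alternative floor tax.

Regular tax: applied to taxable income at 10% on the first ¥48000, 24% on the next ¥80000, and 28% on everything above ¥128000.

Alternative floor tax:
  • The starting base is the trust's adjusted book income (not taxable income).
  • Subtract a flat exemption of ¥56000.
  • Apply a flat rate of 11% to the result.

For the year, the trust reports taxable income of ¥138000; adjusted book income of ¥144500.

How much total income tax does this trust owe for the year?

Regular tax:
  ¥48000 × 10% = ¥4800
  ¥80000 × 24% = ¥19200
  ¥10000 × 28% = ¥2800
  → ¥26800

Alternative floor tax:
  Base (adjusted book income): ¥144500
  Less exemption ¥56000 → base ¥88500
  ¥88500 × 11% = ¥9735

¥26800 > ¥9735, so the regular tax governs.

¥26800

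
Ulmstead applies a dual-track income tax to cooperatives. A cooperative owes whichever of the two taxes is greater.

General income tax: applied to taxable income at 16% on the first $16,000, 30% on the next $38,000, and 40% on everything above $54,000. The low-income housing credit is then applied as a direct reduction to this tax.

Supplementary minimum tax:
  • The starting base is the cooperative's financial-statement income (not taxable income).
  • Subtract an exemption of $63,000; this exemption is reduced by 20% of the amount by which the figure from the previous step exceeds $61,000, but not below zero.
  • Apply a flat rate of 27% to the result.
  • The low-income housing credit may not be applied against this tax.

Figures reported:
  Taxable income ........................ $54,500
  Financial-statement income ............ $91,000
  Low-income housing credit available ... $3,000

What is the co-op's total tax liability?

General income tax:
  $16,000 × 16% = $2,560
  $38,000 × 30% = $11,400
  $500 × 40% = $200
  → $14,160
  Less low-income housing credit $3,000 → $11,160

Supplementary minimum tax:
  Base (financial-statement income): $91,000
  Exemption: $63,000 − 20% × ($91,000 − $61,000) = $63,000 − $6,000 = $57,000
  Base: $91,000 − $57,000 = $34,000
  $34,000 × 27% = $9,180

$11,160 > $9,180, so the general income tax governs.

$11,160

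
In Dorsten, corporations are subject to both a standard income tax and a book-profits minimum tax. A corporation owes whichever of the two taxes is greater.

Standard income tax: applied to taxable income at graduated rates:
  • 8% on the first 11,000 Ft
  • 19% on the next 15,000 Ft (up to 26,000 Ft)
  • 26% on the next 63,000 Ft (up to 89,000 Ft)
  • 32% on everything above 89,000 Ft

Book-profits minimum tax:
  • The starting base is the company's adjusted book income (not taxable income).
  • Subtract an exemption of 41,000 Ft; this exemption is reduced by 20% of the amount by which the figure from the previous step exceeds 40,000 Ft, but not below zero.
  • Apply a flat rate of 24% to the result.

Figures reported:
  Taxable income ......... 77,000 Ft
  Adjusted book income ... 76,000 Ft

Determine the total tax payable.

Standard income tax:
  11,000 Ft × 8% = 880 Ft
  15,000 Ft × 19% = 2,850 Ft
  51,000 Ft × 26% = 13,260 Ft
  → 16,990 Ft

Book-profits minimum tax:
  Base (adjusted book income): 76,000 Ft
  Exemption: 41,000 Ft − 20% × (76,000 Ft − 40,000 Ft) = 41,000 Ft − 7,200 Ft = 33,800 Ft
  Base: 76,000 Ft − 33,800 Ft = 42,200 Ft
  42,200 Ft × 24% = 10,128 Ft

16,990 Ft > 10,128 Ft, so the standard income tax governs.

16,990 Ft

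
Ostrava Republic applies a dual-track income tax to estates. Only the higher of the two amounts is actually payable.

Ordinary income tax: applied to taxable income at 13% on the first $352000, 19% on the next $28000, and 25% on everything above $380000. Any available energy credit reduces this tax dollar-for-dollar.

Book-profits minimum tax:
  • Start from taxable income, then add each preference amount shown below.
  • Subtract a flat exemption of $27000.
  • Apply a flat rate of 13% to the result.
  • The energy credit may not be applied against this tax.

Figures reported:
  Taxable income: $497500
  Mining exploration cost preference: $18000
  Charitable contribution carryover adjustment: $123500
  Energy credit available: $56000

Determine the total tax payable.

Book-profits minimum tax:
  Adjusted income: $497500 + $18000 + $123500 = $639000
  Less exemption $27000 → base $612000
  $612000 × 13% = $79560

Ordinary income tax:
  $352000 × 13% = $45760
  $28000 × 19% = $5320
  $117500 × 25% = $29375
  → $80455
  Less energy credit $56000 → $24455

$79560 > $24455, so the book-profits minimum tax is the binding amount.

$79560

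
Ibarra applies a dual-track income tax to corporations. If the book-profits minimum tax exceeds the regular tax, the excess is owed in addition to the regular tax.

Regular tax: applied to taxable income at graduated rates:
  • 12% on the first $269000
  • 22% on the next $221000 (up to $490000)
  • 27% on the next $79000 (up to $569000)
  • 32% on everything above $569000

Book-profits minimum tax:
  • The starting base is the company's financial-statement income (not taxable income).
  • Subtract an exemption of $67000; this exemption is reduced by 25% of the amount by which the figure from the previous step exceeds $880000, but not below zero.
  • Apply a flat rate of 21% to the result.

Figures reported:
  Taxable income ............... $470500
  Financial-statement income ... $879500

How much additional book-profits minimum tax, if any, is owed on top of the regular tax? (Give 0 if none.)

Book-profits minimum tax:
  Base (financial-statement income): $879500
  Exemption: $879500 ≤ $880000, so full $67000 applies
  Base: $879500 − $67000 = $812500
  $812500 × 21% = $170625

Regular tax:
  $269000 × 12% = $32280
  $201500 × 22% = $44330
  → $76610

Excess of book-profits minimum tax over regular tax: $170625 − $76610 = $94015.

$94015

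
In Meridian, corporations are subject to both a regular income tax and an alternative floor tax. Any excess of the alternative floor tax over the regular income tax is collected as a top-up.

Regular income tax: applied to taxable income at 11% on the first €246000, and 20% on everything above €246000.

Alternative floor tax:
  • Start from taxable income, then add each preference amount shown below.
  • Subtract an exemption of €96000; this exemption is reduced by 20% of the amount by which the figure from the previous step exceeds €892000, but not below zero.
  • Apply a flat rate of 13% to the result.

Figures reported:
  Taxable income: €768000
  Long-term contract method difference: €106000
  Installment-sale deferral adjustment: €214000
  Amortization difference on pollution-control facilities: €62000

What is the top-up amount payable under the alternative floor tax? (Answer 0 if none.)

Regular income tax:
  €246000 × 11% = €27060
  €522000 × 20% = €104400
  → €131460

Alternative floor tax:
  Adjusted income: €768000 + €106000 + €214000 + €62000 = €1150000
  Exemption: €96000 − 20% × (€1150000 − €892000) = €96000 − €51600 = €44400
  Base: €1150000 − €44400 = €1105600
  €1105600 × 13% = €143728

Excess of alternative floor tax over regular income tax: €143728 − €131460 = €12268.

€12268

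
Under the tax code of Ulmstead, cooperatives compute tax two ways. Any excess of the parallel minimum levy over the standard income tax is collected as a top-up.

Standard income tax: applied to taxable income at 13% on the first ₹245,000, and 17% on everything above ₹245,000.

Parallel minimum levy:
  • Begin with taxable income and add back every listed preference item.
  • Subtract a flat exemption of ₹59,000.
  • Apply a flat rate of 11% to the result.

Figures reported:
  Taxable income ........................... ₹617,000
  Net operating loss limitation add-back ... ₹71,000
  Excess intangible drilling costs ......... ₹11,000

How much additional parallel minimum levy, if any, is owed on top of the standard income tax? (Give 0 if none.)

Standard income tax:
  ₹245,000 × 13% = ₹31,850
  ₹372,000 × 17% = ₹63,240
  → ₹95,090

Parallel minimum levy:
  Adjusted income: ₹617,000 + ₹71,000 + ₹11,000 = ₹699,000
  Less exemption ₹59,000 → base ₹640,000
  ₹640,000 × 11% = ₹70,400

₹70,400 ≤ ₹95,090, so no add-on is due.

₹0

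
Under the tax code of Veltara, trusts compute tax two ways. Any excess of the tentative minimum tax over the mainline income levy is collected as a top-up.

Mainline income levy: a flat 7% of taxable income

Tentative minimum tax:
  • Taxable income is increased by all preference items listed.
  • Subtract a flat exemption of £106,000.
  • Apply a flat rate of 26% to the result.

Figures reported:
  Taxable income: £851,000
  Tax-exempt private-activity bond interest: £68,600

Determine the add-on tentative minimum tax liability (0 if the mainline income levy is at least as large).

Tentative minimum tax:
  Adjusted income: £851,000 + £68,600 = £919,600
  Less exemption £106,000 → base £813,600
  £813,600 × 26% = £211,536

Mainline income levy:
  £851,000 × 7% = £59,570

Excess of tentative minimum tax over mainline income levy: £211,536 − £59,570 = £151,966.

£151,966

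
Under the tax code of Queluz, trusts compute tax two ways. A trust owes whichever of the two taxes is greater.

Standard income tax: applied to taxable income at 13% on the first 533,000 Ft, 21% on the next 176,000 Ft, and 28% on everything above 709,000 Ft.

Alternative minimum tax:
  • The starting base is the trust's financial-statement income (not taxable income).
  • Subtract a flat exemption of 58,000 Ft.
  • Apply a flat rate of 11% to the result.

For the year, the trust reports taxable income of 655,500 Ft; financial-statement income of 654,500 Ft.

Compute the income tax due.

Alternative minimum tax:
  Base (financial-statement income): 654,500 Ft
  Less exemption 58,000 Ft → base 596,500 Ft
  596,500 Ft × 11% = 65,615 Ft

Standard income tax:
  533,000 Ft × 13% = 69,290 Ft
  122,500 Ft × 21% = 25,725 Ft
  → 95,015 Ft

95,015 Ft > 65,615 Ft, so the standard income tax governs.

95,015 Ft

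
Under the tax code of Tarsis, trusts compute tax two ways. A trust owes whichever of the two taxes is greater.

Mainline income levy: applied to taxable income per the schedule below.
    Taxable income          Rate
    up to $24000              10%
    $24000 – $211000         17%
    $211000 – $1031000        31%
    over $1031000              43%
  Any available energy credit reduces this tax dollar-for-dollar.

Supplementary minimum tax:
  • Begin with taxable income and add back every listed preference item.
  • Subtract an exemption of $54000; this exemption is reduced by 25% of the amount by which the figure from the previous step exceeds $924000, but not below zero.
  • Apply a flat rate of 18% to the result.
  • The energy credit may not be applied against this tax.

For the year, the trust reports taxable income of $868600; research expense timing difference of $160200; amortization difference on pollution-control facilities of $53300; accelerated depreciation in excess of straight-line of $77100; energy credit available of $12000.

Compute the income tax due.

Supplementary minimum tax:
  Adjusted income: $868600 + $160200 + $53300 + $77100 = $1159200
  Exemption: 25% × ($1159200 − $924000) = $58800 ≥ $54000, so the exemption is fully phased out
  Base: $1159200 − $0 = $1159200
  $1159200 × 18% = $208656

Mainline income levy:
  $24000 × 10% = $2400
  $187000 × 17% = $31790
  $657600 × 31% = $203856
  → $238046
  Less energy credit $12000 → $226046

$226046 > $208656, so the mainline income levy governs.

$226046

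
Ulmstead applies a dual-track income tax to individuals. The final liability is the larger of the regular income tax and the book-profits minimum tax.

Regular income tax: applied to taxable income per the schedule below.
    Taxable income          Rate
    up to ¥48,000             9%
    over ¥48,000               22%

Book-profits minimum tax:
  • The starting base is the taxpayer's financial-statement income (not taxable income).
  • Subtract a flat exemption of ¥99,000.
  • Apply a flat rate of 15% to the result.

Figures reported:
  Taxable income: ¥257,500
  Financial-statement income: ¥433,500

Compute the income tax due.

Regular income tax:
  ¥48,000 × 9% = ¥4,320
  ¥209,500 × 22% = ¥46,090
  → ¥50,410

Book-profits minimum tax:
  Base (financial-statement income): ¥433,500
  Less exemption ¥99,000 → base ¥334,500
  ¥334,500 × 15% = ¥50,175

¥50,410 > ¥50,175, so the regular income tax governs.

¥50,410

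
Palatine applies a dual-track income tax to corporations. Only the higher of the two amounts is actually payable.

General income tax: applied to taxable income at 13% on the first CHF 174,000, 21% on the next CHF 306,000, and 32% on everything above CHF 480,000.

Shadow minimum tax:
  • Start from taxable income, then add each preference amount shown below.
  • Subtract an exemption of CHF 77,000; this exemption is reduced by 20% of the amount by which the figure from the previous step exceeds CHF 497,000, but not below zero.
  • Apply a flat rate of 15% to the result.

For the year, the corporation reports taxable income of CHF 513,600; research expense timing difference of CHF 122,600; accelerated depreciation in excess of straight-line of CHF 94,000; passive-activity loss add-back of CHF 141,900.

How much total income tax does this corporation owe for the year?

CHF 130,518

Shadow minimum tax:
  Adjusted income: CHF 513,600 + CHF 122,600 + CHF 94,000 + CHF 141,900 = CHF 872,100
  Exemption: CHF 77,000 − 20% × (CHF 872,100 − CHF 497,000) = CHF 77,000 − CHF 75,020 = CHF 1,980
  Base: CHF 872,100 − CHF 1,980 = CHF 870,120
  CHF 870,120 × 15% = CHF 130,518

General income tax:
  CHF 174,000 × 13% = CHF 22,620
  CHF 306,000 × 21% = CHF 64,260
  CHF 33,600 × 32% = CHF 10,752
  → CHF 97,632

CHF 130,518 > CHF 97,632, so the shadow minimum tax is the binding amount.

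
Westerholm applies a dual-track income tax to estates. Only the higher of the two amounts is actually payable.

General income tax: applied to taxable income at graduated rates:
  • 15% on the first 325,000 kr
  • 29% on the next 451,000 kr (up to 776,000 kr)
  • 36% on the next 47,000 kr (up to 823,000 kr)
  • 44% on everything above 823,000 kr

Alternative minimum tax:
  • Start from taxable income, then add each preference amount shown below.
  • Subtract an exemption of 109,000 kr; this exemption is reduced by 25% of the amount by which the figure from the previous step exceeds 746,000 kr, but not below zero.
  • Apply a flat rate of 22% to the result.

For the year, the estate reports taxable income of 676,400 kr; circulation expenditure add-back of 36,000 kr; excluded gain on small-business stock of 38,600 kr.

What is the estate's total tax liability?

General income tax:
  325,000 kr × 15% = 48,750 kr
  351,400 kr × 29% = 101,906 kr
  → 150,656 kr

Alternative minimum tax:
  Adjusted income: 676,400 kr + 36,000 kr + 38,600 kr = 751,000 kr
  Exemption: 109,000 kr − 25% × (751,000 kr − 746,000 kr) = 109,000 kr − 1,250 kr = 107,750 kr
  Base: 751,000 kr − 107,750 kr = 643,250 kr
  643,250 kr × 22% = 141,515 kr

150,656 kr > 141,515 kr, so the general income tax governs.

150,656 kr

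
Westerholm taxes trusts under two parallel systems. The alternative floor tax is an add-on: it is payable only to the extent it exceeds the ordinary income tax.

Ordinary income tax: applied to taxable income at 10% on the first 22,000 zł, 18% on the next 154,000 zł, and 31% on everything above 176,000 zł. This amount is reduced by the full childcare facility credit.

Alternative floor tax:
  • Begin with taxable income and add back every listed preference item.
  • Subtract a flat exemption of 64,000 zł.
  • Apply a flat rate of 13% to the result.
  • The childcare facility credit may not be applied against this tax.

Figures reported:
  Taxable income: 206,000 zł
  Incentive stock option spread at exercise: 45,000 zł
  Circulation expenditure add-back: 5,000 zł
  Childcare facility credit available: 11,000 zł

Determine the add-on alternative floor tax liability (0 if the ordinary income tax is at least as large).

Alternative floor tax:
  Adjusted income: 206,000 zł + 45,000 zł + 5,000 zł = 256,000 zł
  Less exemption 64,000 zł → base 192,000 zł
  192,000 zł × 13% = 24,960 zł

Ordinary income tax:
  22,000 zł × 10% = 2,200 zł
  154,000 zł × 18% = 27,720 zł
  30,000 zł × 31% = 9,300 zł
  → 39,220 zł
  Less childcare facility credit 11,000 zł → 28,220 zł

24,960 zł ≤ 28,220 zł, so no add-on is due.

0 zł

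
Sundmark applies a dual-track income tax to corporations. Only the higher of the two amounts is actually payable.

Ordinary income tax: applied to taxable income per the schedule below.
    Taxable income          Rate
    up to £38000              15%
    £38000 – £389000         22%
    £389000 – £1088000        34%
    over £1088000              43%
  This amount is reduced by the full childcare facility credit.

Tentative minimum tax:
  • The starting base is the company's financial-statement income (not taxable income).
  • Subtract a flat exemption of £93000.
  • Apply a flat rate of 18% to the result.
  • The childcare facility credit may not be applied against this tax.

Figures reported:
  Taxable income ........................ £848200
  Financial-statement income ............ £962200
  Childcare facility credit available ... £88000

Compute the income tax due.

£156456

Tentative minimum tax:
  Base (financial-statement income): £962200
  Less exemption £93000 → base £869200
  £869200 × 18% = £156456

Ordinary income tax:
  £38000 × 15% = £5700
  £351000 × 22% = £77220
  £459200 × 34% = £156128
  → £239048
  Less childcare facility credit £88000 → £151048

£156456 > £151048, so the tentative minimum tax is the binding amount.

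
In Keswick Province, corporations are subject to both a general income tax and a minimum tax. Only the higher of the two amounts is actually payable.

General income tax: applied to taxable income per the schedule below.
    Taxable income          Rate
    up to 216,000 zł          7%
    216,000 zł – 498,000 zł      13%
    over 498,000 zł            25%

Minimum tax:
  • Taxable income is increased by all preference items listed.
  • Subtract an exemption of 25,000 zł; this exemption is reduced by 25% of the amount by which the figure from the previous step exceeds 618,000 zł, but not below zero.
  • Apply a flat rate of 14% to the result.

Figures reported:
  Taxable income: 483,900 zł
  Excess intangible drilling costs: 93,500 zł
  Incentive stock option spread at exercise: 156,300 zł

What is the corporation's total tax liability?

Minimum tax:
  Adjusted income: 483,900 zł + 93,500 zł + 156,300 zł = 733,700 zł
  Exemption: 25% × (733,700 zł − 618,000 zł) = 28,925 zł ≥ 25,000 zł, so the exemption is fully phased out
  Base: 733,700 zł − 0 zł = 733,700 zł
  733,700 zł × 14% = 102,718 zł

General income tax:
  216,000 zł × 7% = 15,120 zł
  267,900 zł × 13% = 34,827 zł
  → 49,947 zł

102,718 zł > 49,947 zł, so the minimum tax is the binding amount.

102,718 zł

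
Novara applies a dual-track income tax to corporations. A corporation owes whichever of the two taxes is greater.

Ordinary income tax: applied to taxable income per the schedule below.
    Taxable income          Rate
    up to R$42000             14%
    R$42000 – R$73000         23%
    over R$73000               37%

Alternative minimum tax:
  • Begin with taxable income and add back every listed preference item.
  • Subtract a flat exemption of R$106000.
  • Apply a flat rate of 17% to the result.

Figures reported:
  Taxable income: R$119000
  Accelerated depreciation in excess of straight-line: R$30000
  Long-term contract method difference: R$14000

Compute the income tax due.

R$30030

Ordinary income tax:
  R$42000 × 14% = R$5880
  R$31000 × 23% = R$7130
  R$46000 × 37% = R$17020
  → R$30030

Alternative minimum tax:
  Adjusted income: R$119000 + R$30000 + R$14000 = R$163000
  Less exemption R$106000 → base R$57000
  R$57000 × 17% = R$9690

R$30030 > R$9690, so the ordinary income tax governs.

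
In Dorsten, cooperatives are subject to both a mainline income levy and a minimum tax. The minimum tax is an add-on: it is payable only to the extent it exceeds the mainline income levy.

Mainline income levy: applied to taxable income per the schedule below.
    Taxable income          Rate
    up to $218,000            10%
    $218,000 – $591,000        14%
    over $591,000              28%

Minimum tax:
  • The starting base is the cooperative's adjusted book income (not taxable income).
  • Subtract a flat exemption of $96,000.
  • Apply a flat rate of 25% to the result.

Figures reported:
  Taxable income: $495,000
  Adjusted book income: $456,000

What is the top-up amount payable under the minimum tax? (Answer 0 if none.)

Minimum tax:
  Base (adjusted book income): $456,000
  Less exemption $96,000 → base $360,000
  $360,000 × 25% = $90,000

Mainline income levy:
  $218,000 × 10% = $21,800
  $277,000 × 14% = $38,780
  → $60,580

Excess of minimum tax over mainline income levy: $90,000 − $60,580 = $29,420.

$29,420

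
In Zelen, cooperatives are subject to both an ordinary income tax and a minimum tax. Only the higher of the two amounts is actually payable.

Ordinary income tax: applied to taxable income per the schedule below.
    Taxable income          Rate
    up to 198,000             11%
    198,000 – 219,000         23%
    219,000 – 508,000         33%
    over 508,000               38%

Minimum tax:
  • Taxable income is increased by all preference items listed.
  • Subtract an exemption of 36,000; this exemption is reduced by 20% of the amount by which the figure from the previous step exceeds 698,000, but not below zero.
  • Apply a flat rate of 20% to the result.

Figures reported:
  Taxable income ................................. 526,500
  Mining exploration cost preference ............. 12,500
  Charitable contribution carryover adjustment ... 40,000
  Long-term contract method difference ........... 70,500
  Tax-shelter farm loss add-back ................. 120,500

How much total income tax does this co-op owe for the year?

Ordinary income tax:
  198,000 × 11% = 21,780
  21,000 × 23% = 4,830
  289,000 × 33% = 95,370
  18,500 × 38% = 7,030
  → 129,010

Minimum tax:
  Adjusted income: 526,500 + 12,500 + 40,000 + 70,500 + 120,500 = 770,000
  Exemption: 36,000 − 20% × (770,000 − 698,000) = 36,000 − 14,400 = 21,600
  Base: 770,000 − 21,600 = 748,400
  748,400 × 20% = 149,680

149,680 > 129,010, so the minimum tax is the binding amount.

149,680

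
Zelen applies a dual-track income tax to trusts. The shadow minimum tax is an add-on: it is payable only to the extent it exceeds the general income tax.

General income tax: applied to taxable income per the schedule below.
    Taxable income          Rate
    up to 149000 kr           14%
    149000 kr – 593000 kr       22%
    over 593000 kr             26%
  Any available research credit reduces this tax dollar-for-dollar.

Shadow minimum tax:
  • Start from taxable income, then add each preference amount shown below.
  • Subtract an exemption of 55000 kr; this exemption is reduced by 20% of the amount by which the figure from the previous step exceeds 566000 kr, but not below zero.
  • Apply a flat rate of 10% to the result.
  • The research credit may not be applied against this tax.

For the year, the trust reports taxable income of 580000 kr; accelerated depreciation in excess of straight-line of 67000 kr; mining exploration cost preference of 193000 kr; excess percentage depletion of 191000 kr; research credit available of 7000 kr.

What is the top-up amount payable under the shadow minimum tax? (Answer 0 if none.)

General income tax:
  149000 kr × 14% = 20860 kr
  431000 kr × 22% = 94820 kr
  → 115680 kr
  Less research credit 7000 kr → 108680 kr

Shadow minimum tax:
  Adjusted income: 580000 kr + 67000 kr + 193000 kr + 191000 kr = 1031000 kr
  Exemption: 20% × (1031000 kr − 566000 kr) = 93000 kr ≥ 55000 kr, so the exemption is fully phased out
  Base: 1031000 kr − 0 kr = 1031000 kr
  1031000 kr × 10% = 103100 kr

103100 kr ≤ 108680 kr, so no add-on is due.

0 kr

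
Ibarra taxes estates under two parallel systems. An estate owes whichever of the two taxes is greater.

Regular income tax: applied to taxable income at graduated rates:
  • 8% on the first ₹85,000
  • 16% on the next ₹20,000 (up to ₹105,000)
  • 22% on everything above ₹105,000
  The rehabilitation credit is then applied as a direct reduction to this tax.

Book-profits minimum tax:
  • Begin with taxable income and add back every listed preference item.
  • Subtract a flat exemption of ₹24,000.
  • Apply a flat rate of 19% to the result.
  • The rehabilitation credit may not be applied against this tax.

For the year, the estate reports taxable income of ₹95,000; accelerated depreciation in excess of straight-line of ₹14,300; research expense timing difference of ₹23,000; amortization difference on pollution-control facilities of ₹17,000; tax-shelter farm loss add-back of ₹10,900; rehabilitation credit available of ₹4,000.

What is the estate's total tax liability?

Book-profits minimum tax:
  Adjusted income: ₹95,000 + ₹14,300 + ₹23,000 + ₹17,000 + ₹10,900 = ₹160,200
  Less exemption ₹24,000 → base ₹136,200
  ₹136,200 × 19% = ₹25,878

Regular income tax:
  ₹85,000 × 8% = ₹6,800
  ₹10,000 × 16% = ₹1,600
  → ₹8,400
  Less rehabilitation credit ₹4,000 → ₹4,400

₹25,878 > ₹4,400, so the book-profits minimum tax is the binding amount.

₹25,878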